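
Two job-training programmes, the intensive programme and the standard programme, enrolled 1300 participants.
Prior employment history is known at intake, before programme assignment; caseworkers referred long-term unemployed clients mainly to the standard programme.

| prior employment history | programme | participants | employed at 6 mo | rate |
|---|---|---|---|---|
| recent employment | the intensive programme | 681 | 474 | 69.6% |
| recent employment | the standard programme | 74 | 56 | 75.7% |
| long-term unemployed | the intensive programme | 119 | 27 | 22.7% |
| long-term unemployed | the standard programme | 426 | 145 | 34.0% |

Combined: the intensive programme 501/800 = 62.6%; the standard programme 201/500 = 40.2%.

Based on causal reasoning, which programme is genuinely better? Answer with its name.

the standard programme is higher inside every prior employment history stratum but the intensive programme is higher in aggregate. Whether to stratify depends on how prior employment history relates to the programme.
Prior employment history differs across programmes for reasons unrelated to any effect of the programme itself, and it separately predicts the outcome — a classic confounder. We must compare within prior employment history levels.
Within each level — recent employment: 69.6% vs 75.7%; long-term unemployed: 22.7% vs 34.0% — the standard programme is higher every time.

the standard programme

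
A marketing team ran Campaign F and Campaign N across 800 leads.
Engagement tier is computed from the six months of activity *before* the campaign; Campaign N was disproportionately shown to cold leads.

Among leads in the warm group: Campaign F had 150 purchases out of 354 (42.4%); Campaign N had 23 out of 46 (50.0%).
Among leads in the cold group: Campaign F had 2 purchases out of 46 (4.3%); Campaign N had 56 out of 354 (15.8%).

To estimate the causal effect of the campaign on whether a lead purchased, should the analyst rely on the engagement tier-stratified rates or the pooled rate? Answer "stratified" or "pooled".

Campaign N is higher inside every engagement tier stratum but Campaign F is higher in aggregate. Whether to stratify depends on how engagement tier relates to the campaign.
Here engagement tier is a common cause — it drives both which campaign a case falls under and the outcome. The crude comparison mixes populations; the stratum-specific rates are the causally relevant ones.
Within each level — warm: 42.4% vs 50.0%; cold: 4.3% vs 15.8% — Campaign N is higher every time.

stratified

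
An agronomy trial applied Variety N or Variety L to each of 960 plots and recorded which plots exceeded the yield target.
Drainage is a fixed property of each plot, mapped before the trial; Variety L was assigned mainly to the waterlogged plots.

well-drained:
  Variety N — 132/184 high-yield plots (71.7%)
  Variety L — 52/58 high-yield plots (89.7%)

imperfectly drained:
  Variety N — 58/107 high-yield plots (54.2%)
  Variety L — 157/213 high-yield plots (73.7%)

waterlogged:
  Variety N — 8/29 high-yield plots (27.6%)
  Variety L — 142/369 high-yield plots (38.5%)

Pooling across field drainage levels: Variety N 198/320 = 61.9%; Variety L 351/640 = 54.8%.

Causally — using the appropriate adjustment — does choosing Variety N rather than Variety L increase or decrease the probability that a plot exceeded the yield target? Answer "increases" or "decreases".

decreases

The imbalance in field drainage arose from how plots were allocated, not from anything the variety did; and field drainage independently affects the outcome. The pooled gap is confounded — condition on field drainage.
Within each level — well-drained: 71.7% vs 89.7%; imperfectly drained: 54.2% vs 73.7%; waterlogged: 27.6% vs 38.5% — Variety L is higher every time.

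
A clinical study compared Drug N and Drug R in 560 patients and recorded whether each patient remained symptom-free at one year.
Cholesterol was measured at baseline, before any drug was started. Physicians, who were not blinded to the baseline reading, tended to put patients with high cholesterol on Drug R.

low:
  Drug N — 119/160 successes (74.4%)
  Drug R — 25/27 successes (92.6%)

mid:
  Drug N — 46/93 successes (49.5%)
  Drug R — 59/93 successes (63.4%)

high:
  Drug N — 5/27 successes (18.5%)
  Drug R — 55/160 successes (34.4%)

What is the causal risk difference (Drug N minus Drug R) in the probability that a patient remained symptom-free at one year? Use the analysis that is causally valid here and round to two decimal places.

-0.16

Within every cholesterol level Drug R has the higher rate, yet pooled Drug N does — Simpson's reversal.
The imbalance in cholesterol arose from how patients were allocated, not from anything the drug did; and cholesterol independently affects the outcome. The pooled gap is confounded — condition on cholesterol.
Adjusting over the population distribution of cholesterol: 0.334·(0.744−0.926) + 0.332·(0.495−0.634) + 0.334·(0.185−0.344) = -0.160.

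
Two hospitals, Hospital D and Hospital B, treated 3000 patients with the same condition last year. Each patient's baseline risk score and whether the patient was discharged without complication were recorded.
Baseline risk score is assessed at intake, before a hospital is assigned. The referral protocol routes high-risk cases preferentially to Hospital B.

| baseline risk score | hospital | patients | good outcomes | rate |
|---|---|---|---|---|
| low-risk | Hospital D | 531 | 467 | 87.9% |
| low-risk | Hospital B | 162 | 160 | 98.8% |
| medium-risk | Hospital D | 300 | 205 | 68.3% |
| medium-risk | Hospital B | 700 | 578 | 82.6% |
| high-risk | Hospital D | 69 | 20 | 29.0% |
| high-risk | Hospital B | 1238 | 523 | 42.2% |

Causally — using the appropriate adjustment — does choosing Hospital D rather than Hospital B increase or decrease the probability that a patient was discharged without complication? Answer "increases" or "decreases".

decreases

Nothing the hospital does changes baseline risk score; the imbalance is an allocation artefact. With baseline risk score also predicting the outcome, the pooled figure is confounded, and the within-stratum comparison is the causal one.
Within each level — low-risk: 87.9% vs 98.8%; medium-risk: 68.3% vs 82.6%; high-risk: 29.0% vs 42.2% — Hospital B is higher every time.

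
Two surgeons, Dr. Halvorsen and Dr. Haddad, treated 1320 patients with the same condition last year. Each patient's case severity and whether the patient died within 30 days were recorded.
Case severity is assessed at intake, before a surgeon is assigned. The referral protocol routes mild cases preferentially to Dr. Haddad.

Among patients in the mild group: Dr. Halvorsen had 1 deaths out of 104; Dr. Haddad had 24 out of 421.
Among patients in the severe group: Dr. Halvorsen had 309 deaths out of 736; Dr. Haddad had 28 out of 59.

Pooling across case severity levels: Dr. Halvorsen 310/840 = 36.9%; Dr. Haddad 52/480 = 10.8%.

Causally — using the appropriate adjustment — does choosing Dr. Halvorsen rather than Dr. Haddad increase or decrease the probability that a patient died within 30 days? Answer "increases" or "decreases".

decreases

The imbalance in case severity arose from how patients were allocated, not from anything the surgeon did; and case severity independently affects the outcome. The pooled gap is confounded — condition on case severity.
Within each level — mild: 1.0% vs 5.7%; severe: 42.0% vs 47.5% — Dr. Halvorsen is lower every time.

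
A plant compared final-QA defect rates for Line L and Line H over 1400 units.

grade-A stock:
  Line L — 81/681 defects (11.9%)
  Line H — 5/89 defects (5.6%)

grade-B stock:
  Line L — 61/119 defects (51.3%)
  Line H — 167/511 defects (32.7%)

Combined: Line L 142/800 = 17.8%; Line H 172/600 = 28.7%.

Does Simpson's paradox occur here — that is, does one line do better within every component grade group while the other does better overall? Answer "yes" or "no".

yes

Within each component grade level (grade-A stock 11.9% vs 5.6%; grade-B stock 51.3% vs 32.7%), Line H has the lower rate every time. Pooled: 17.8% vs 28.7% — Line L has the lower rate overall. The two comparisons disagree.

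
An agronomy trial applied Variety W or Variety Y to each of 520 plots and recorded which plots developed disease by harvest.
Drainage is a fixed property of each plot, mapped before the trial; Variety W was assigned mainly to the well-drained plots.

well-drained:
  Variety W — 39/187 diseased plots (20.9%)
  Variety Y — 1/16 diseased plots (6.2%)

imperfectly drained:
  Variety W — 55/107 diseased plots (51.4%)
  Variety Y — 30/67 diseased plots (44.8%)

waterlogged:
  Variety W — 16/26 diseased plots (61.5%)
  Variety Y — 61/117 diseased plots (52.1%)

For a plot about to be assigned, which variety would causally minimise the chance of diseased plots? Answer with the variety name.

Here field drainage is a common cause — it drives both which variety a case falls under and the outcome. The crude comparison mixes populations; the stratum-specific rates are the causally relevant ones.
Within each level — well-drained: 20.9% vs 6.2%; imperfectly drained: 51.4% vs 44.8%; waterlogged: 61.5% vs 52.1% — Variety Y is lower every time.

Variety Y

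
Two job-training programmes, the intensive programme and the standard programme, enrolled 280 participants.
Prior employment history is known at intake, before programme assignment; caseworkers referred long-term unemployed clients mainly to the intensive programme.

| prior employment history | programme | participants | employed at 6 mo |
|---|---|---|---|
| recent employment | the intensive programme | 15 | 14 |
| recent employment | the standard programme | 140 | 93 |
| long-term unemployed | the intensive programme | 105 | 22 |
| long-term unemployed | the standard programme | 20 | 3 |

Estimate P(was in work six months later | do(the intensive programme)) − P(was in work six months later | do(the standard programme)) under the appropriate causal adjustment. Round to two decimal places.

+0.18

the intensive programme is higher inside every prior employment history stratum but the standard programme is higher in aggregate. Whether to stratify depends on how prior employment history relates to the programme.
Prior employment history satisfies the back-door criterion: it is not a descendant of the programme, and it blocks the spurious path from programme to outcome. Adjusting for it (i.e., using the within-prior employment history rates) gives the causal effect.
Adjusting over the population distribution of prior employment history: 0.554·(0.933−0.664) + 0.446·(0.210−0.150) = +0.176.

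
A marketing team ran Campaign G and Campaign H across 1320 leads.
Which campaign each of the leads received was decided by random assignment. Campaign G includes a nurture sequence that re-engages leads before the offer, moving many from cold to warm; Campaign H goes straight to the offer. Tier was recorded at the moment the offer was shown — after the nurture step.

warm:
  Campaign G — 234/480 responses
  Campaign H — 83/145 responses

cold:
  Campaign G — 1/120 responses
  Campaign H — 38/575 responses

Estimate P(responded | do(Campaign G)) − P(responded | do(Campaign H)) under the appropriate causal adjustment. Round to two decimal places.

+0.22

The stratified and pooled comparisons disagree (Campaign H wins within each engagement tier; Campaign G wins overall), so the answer turns on the causal role of engagement tier.
The distribution of engagement tier is itself part of what the campaign does — it is an intermediate outcome. Holding it fixed would remove that part of the effect; the total effect is the pooled difference.
The causal difference is the pooled difference: 0.392 − 0.168 = +0.224.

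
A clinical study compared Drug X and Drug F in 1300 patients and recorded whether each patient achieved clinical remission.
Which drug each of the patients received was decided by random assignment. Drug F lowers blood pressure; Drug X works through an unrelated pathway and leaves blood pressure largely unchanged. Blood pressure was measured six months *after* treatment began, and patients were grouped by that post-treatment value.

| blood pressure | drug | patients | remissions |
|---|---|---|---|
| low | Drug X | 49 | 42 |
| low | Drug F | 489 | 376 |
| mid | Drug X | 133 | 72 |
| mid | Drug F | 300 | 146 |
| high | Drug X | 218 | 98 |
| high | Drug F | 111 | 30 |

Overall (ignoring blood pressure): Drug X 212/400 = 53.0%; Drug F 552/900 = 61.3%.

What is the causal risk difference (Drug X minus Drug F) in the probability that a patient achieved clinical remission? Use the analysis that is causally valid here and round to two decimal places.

Blood pressure is recorded after the drug and is itself shifted by it — it sits on the causal path from drug to outcome. Conditioning on a mediator would strip out part of the effect we want; the pooled comparison gives the total causal effect.
The causal difference is the pooled difference: 0.530 − 0.613 = -0.083.

-0.08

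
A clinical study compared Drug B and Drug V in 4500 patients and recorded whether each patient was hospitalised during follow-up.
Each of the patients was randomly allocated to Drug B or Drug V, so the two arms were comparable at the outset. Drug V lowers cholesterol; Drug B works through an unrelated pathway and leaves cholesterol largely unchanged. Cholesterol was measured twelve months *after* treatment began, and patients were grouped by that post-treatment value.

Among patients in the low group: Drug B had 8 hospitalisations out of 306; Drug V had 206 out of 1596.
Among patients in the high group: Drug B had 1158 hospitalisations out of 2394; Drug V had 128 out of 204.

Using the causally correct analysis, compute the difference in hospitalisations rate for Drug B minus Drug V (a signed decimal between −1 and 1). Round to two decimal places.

+0.25

Cholesterol here is a post-treatment variable shaped by the drug; conditioning on it would introduce bias rather than remove it. The overall comparison is the causal one.
The causal difference is the pooled difference: 0.432 − 0.186 = +0.246.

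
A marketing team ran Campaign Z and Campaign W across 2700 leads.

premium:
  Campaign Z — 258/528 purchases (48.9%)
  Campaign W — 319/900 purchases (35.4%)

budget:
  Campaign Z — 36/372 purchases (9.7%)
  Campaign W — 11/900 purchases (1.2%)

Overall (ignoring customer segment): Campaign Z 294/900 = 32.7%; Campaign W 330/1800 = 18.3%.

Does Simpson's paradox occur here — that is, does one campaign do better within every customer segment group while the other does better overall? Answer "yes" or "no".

Within each customer segment level (premium 48.9% vs 35.4%; budget 9.7% vs 1.2%), Campaign Z has the higher rate every time. Pooled: 32.7% vs 18.3% — Campaign Z has the higher rate overall. They agree.

no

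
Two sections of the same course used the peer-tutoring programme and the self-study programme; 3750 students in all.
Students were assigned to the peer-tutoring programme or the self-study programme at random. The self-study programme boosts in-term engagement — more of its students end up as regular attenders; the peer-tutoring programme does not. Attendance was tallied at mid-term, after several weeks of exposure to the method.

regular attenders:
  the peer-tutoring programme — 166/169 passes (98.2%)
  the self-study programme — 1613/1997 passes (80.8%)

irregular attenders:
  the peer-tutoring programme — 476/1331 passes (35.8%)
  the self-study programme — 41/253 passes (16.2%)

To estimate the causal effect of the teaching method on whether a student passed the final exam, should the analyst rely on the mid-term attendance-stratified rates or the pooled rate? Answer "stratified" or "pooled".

pooled

The stratified and pooled comparisons disagree (the peer-tutoring programme wins within each mid-term attendance; the self-study programme wins overall), so the answer turns on the causal role of mid-term attendance.
Stratifying would compare teaching methods among students the teaching methods themselves sorted into mid-term attendance groups — a form of selection on an intermediate. The unconditioned pooled rates give the total causal effect.
Pooled: the peer-tutoring programme 42.8% vs the self-study programme 73.5%; the self-study programme is higher overall.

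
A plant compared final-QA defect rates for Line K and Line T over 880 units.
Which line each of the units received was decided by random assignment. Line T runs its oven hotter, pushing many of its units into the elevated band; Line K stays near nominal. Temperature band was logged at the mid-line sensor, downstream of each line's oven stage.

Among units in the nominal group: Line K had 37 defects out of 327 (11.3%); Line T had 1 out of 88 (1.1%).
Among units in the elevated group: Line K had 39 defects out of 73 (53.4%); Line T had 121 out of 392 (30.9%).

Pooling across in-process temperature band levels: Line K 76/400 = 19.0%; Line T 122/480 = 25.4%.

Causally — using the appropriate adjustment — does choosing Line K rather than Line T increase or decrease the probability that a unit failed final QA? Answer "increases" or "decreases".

decreases

In-process temperature band is downstream of the line. One should not condition on a consequence of treatment, so the overall rates are the right comparison.
Pooled: Line K 19.0% vs Line T 25.4%; Line K is lower overall.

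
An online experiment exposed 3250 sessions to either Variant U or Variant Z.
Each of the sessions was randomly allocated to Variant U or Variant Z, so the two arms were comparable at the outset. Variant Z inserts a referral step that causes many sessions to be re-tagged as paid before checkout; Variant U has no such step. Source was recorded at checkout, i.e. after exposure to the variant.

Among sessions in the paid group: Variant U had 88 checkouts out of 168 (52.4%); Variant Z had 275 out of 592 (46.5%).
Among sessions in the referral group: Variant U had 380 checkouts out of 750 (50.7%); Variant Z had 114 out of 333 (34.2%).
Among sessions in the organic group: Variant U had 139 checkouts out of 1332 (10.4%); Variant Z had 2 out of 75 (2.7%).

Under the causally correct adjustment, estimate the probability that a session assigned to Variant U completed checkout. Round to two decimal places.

Traffic source here is a post-treatment variable shaped by the variant; conditioning on it would introduce bias rather than remove it. The overall comparison is the causal one.
So P(outcome | do(Variant U)) is just the pooled rate for Variant U: 607/2250 = 0.270.

0.27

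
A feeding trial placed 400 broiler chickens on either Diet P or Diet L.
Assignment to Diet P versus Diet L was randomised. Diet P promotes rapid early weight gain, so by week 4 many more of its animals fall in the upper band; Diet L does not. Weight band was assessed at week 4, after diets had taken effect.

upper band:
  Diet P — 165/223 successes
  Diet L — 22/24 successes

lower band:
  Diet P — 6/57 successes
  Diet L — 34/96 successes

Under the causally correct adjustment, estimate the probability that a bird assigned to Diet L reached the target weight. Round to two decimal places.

Stratifying would compare diets among broiler chickens the diets themselves sorted into week-4 weight band groups — a form of selection on an intermediate. The unconditioned pooled rates give the total causal effect.
So P(outcome | do(Diet L)) is just the pooled rate for Diet L: 56/120 = 0.467.

0.47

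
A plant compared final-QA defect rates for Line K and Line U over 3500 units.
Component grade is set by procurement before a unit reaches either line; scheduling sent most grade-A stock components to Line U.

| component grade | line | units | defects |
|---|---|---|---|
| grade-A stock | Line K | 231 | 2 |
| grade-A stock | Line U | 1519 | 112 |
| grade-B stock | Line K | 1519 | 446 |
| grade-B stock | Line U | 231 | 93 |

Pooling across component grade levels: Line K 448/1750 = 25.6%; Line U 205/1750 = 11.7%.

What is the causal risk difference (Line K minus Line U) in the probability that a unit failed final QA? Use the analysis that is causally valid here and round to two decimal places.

Component grade differs across lines for reasons unrelated to any effect of the line itself, and it separately predicts the outcome — a classic confounder. We must compare within component grade levels.
Adjusting over the population distribution of component grade: 0.500·(0.009−0.074) + 0.500·(0.294−0.403) = -0.087.

-0.09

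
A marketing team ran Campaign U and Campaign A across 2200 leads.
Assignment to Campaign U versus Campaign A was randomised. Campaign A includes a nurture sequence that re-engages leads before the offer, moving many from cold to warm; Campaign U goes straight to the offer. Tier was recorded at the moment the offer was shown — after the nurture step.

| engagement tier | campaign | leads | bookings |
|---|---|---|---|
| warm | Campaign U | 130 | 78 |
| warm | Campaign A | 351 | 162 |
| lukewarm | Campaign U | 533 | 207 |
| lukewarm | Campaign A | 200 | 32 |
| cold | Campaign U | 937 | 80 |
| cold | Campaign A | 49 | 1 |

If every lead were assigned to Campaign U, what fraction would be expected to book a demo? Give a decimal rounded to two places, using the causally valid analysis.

0.23

The stratified and pooled comparisons disagree (Campaign U wins within each engagement tier; Campaign A wins overall), so the answer turns on the causal role of engagement tier.
Engagement tier lies on the pathway campaign → engagement tier → outcome, so adjusting for it blocks the indirect effect. For the total causal effect of campaign, use the unadjusted pooled rates.
So P(outcome | do(Campaign U)) is just the pooled rate for Campaign U: 365/1600 = 0.228.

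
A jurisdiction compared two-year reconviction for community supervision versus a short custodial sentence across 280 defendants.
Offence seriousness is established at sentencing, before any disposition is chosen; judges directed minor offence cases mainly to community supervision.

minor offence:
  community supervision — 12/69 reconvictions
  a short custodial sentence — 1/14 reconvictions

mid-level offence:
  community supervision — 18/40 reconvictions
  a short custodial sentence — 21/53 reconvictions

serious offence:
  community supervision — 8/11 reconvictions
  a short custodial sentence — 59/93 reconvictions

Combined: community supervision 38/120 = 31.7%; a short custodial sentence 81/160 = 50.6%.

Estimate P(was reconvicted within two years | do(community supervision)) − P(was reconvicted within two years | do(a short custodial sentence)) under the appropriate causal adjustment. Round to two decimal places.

The offence seriousness-specific comparison favours a short custodial sentence throughout, but the pooled figures favour community supervision. The question is whether to condition on offence seriousness.
Here offence seriousness is a common cause — it drives both which disposition a case falls under and the outcome. The crude comparison mixes populations; the stratum-specific rates are the causally relevant ones.
Adjusting over the population distribution of offence seriousness: 0.296·(0.174−0.071) + 0.332·(0.450−0.396) + 0.371·(0.727−0.634) = +0.083.

+0.08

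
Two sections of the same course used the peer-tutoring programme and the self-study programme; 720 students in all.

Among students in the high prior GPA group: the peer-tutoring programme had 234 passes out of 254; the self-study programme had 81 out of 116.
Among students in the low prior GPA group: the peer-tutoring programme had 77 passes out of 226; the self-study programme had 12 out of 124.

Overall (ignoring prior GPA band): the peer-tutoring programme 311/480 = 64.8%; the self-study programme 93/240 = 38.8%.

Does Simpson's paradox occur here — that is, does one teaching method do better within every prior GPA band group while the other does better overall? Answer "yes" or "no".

no

Within each prior GPA band level (high prior GPA 92.1% vs 69.8%; low prior GPA 34.1% vs 9.7%), the peer-tutoring programme has the higher rate every time. Pooled: 64.8% vs 38.8% — the peer-tutoring programme has the higher rate overall. They agree.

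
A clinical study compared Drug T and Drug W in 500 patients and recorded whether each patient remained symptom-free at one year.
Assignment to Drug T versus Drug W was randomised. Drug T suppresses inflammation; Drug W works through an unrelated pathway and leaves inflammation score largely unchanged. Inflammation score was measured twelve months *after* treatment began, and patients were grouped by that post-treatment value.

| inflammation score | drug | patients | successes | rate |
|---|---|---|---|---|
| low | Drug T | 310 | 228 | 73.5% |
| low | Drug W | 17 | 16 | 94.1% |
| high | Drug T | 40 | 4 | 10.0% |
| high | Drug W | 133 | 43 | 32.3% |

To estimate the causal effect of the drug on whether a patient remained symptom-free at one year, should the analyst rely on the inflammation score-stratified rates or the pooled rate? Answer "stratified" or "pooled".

Because the drug influences inflammation score, inflammation score is a post-treatment mediator, not a confounder. Stratifying on it would bias the estimate; the causal effect is the crude pooled difference.
Pooled: Drug T 66.3% vs Drug W 39.3%; Drug T is higher overall.

pooled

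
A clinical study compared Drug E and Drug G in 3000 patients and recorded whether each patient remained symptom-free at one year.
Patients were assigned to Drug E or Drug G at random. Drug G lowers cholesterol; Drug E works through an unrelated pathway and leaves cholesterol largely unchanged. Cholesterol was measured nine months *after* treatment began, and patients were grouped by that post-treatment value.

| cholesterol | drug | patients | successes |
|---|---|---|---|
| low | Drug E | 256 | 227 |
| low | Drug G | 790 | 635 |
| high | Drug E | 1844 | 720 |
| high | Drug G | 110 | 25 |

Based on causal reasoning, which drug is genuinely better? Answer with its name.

Within every cholesterol level Drug E has the higher rate, yet pooled Drug G does — Simpson's reversal.
Stratifying would compare drugs among patients the drugs themselves sorted into cholesterol groups — a form of selection on an intermediate. The unconditioned pooled rates give the total causal effect.
Pooled: Drug E 45.1% vs Drug G 73.3%; Drug G is higher overall.

Drug G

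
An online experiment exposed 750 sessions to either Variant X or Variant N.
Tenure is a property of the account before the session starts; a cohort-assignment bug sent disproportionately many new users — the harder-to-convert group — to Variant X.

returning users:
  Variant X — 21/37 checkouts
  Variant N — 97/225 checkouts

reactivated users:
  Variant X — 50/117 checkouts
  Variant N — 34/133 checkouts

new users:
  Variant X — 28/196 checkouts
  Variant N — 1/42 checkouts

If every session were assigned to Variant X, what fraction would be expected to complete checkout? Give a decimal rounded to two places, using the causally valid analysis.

0.39

Since user tenure is a pre-existing factor (not a product of the variant) and it affects the outcome on its own, it is a confounder. The stratified rates, not the pooled rate, identify the causal effect.
Standardising Variant X to the population user tenure mix: 0.349·21/37 + 0.333·50/117 + 0.317·28/196 = 0.386.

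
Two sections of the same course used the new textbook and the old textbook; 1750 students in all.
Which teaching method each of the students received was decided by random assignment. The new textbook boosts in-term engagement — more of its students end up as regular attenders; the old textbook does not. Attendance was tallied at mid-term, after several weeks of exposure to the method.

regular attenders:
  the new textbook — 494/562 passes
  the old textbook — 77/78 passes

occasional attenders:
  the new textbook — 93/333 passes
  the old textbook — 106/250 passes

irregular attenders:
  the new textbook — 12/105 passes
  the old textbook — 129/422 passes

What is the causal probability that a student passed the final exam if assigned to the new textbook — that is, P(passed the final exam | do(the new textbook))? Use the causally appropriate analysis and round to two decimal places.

0.60

Stratifying would compare teaching methods among students the teaching methods themselves sorted into mid-term attendance groups — a form of selection on an intermediate. The unconditioned pooled rates give the total causal effect.
So P(outcome | do(the new textbook)) is just the pooled rate for the new textbook: 599/1000 = 0.599.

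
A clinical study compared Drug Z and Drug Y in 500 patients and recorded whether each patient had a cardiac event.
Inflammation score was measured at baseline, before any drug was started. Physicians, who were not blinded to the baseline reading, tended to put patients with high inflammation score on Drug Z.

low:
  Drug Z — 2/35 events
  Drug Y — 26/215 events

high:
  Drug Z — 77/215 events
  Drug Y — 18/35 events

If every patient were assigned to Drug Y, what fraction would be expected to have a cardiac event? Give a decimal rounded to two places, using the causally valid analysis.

Inflammation score satisfies the back-door criterion: it is not a descendant of the drug, and it blocks the spurious path from drug to outcome. Adjusting for it (i.e., using the within-inflammation score rates) gives the causal effect.
Standardising Drug Y to the population inflammation score mix: 0.500·26/215 + 0.500·18/35 = 0.318.

0.32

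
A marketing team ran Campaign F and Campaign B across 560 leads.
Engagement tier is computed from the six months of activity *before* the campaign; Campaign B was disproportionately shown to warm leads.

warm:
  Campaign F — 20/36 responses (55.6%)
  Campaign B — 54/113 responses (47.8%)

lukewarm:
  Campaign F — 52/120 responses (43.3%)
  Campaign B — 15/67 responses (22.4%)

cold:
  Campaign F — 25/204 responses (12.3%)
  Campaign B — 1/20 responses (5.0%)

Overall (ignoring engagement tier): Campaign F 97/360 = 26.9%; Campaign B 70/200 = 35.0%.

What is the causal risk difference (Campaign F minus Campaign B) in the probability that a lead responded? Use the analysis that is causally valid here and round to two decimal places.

Campaign F is higher inside every engagement tier stratum but Campaign B is higher in aggregate. Whether to stratify depends on how engagement tier relates to the campaign.
Nothing the campaign does changes engagement tier; the imbalance is an allocation artefact. With engagement tier also predicting the outcome, the pooled figure is confounded, and the within-stratum comparison is the causal one.
Adjusting over the population distribution of engagement tier: 0.266·(0.556−0.478) + 0.334·(0.433−0.224) + 0.400·(0.123−0.050) = +0.120.

+0.12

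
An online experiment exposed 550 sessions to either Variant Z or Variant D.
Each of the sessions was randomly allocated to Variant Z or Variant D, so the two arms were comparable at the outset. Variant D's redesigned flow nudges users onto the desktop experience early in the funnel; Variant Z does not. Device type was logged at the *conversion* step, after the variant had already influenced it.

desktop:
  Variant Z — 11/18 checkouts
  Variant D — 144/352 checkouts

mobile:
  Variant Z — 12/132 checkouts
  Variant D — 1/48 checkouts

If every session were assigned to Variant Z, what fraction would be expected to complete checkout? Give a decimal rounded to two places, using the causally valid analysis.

Within every device type level Variant Z has the higher rate, yet pooled Variant D does — Simpson's reversal.
Device type is downstream of the variant. One should not condition on a consequence of treatment, so the overall rates are the right comparison.
So P(outcome | do(Variant Z)) is just the pooled rate for Variant Z: 23/150 = 0.153.

0.15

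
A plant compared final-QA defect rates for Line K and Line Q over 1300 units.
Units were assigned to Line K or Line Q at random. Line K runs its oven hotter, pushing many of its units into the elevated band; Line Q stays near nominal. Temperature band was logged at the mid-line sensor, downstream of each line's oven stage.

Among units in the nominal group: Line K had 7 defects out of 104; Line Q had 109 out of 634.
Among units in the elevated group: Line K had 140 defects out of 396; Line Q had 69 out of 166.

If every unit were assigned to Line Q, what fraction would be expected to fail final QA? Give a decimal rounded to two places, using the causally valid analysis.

The stratified and pooled comparisons disagree (Line K wins within each in-process temperature band; Line Q wins overall), so the answer turns on the causal role of in-process temperature band.
In-process temperature band here is a post-treatment variable shaped by the line; conditioning on it would introduce bias rather than remove it. The overall comparison is the causal one.
So P(outcome | do(Line Q)) is just the pooled rate for Line Q: 178/800 = 0.223.

0.22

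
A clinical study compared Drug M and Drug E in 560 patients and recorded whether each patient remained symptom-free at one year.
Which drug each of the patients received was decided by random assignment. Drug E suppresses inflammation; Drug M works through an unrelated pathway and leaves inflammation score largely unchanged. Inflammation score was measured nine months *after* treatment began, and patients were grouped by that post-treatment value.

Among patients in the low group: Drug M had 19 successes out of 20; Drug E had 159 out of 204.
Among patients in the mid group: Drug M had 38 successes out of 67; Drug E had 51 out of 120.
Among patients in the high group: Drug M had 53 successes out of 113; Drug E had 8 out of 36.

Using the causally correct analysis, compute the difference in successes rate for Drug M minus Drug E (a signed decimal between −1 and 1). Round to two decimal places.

-0.06

Inflammation score is downstream of the drug. One should not condition on a consequence of treatment, so the overall rates are the right comparison.
The causal difference is the pooled difference: 0.550 − 0.606 = -0.056.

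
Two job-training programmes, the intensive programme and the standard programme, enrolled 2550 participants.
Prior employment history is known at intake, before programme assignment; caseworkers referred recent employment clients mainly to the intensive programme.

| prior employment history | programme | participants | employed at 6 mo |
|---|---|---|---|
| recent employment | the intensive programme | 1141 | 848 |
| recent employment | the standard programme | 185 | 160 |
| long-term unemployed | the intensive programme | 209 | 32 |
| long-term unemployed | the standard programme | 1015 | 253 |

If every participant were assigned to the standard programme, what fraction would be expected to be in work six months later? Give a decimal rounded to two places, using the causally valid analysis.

0.57

Since prior employment history is a pre-existing factor (not a product of the programme) and it affects the outcome on its own, it is a confounder. The stratified rates, not the pooled rate, identify the causal effect.
Standardising the standard programme to the population prior employment history mix: 0.520·160/185 + 0.480·253/1015 = 0.569.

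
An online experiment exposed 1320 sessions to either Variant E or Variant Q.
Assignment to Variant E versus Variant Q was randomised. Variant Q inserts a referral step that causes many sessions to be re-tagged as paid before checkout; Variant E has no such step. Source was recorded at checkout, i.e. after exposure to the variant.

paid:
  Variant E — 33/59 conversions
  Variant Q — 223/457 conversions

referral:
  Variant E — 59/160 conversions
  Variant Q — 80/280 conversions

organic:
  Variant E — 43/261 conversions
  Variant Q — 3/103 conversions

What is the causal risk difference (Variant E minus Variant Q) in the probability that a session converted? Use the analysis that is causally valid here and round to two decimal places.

-0.08

Within every traffic source level Variant E has the higher rate, yet pooled Variant Q does — Simpson's reversal.
Traffic source is downstream of the variant. One should not condition on a consequence of treatment, so the overall rates are the right comparison.
The causal difference is the pooled difference: 0.281 − 0.364 = -0.083.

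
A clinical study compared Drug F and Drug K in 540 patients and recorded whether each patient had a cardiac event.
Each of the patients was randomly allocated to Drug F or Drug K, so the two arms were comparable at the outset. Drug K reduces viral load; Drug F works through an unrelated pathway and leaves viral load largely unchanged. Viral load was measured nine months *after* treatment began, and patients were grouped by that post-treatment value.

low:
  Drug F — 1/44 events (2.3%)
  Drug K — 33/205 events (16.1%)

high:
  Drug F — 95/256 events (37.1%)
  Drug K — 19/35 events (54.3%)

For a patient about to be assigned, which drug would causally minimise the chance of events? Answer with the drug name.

Viral load lies on the pathway drug → viral load → outcome, so adjusting for it blocks the indirect effect. For the total causal effect of drug, use the unadjusted pooled rates.
Pooled: Drug F 32.0% vs Drug K 21.7%; Drug K is lower overall.

Drug K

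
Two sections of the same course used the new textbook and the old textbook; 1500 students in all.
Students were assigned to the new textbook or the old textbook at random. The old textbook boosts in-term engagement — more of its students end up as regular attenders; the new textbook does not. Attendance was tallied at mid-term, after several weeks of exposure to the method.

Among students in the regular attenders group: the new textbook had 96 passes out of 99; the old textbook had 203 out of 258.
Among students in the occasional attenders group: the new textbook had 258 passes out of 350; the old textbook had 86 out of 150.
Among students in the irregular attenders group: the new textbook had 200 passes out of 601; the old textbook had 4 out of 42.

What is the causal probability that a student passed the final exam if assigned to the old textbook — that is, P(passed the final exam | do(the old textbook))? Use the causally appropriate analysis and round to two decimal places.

the new textbook is higher inside every mid-term attendance stratum but the old textbook is higher in aggregate. Whether to stratify depends on how mid-term attendance relates to the teaching method.
Mid-term attendance here is a post-treatment variable shaped by the teaching method; conditioning on it would introduce bias rather than remove it. The overall comparison is the causal one.
So P(outcome | do(the old textbook)) is just the pooled rate for the old textbook: 293/450 = 0.651.

0.65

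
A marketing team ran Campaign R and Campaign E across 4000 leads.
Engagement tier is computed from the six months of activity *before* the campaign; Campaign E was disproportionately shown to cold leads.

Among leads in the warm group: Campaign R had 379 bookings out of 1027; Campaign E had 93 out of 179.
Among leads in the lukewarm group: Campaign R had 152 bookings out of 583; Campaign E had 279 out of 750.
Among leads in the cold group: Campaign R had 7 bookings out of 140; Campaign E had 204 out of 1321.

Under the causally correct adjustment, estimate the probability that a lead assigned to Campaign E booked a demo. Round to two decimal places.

Engagement tier satisfies the back-door criterion: it is not a descendant of the campaign, and it blocks the spurious path from campaign to outcome. Adjusting for it (i.e., using the within-engagement tier rates) gives the causal effect.
Standardising Campaign E to the population engagement tier mix: 0.301·93/179 + 0.333·279/750 + 0.365·204/1321 = 0.337.

0.34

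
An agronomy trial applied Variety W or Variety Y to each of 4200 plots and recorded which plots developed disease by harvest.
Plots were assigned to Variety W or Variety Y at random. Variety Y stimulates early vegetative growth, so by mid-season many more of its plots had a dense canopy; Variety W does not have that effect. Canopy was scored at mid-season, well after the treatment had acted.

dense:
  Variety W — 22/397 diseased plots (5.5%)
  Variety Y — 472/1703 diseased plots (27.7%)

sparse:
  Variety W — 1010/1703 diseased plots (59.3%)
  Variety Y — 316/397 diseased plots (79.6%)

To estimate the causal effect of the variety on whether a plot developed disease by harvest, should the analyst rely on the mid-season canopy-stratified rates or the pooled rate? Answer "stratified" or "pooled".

pooled

Mid-season canopy is downstream of the variety. One should not condition on a consequence of treatment, so the overall rates are the right comparison.
Pooled: Variety W 49.1% vs Variety Y 37.5%; Variety Y is lower overall.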